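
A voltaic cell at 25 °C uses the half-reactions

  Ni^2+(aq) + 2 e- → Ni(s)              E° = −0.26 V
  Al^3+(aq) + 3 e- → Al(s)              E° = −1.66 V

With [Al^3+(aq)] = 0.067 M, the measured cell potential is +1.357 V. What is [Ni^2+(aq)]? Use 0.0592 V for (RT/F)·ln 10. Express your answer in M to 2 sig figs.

0.0058 M

The Ni²⁺/Ni couple has the larger reduction potential, so it is the cathode: E°cell = −0.26 − (−1.66) = +1.40 V and n = 6.
From the Nernst equation, log Q = n(E° − E)/0.0592 = 6·(+1.40 − (+1.357))/0.0592 = 4.358.
Balancing electrons gives 3 Ni^2+(aq) + 2 Al(s) → 3 Ni(s) + 2 Al^3+(aq); thus Q = [Al^3+(aq)]^2 / [Ni^2+(aq)]^3.
Solving for the unknown gives log [Ni^2+(aq)] = −2.235, so [Ni^2+(aq)] ≈ 0.0058 M.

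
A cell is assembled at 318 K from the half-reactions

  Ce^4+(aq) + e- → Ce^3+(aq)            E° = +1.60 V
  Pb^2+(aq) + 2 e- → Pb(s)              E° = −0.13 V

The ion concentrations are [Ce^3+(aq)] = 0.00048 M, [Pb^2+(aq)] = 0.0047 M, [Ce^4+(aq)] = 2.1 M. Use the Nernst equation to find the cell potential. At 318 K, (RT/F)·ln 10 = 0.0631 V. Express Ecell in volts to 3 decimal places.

+2.033 V

Since E°(Ce⁴⁺/Ce³⁺) > E°(Pb²⁺/Pb), Ce⁴⁺/Ce³⁺ serves as the cathode.
E°cell = E°cat − E°an = +1.60 − (−0.13) = +1.73 V; n = 2.
The balanced reaction is 2 Ce^4+(aq) + Pb(s) → 2 Ce^3+(aq) + Pb^2+(aq), so Q = ([Ce^3+(aq)]^2·[Pb^2+(aq)]) / [Ce^4+(aq)]^2 = 2.46×10^−10 and log Q = −9.610.
By the Nernst equation, E = +1.73 − (0.0631/2)·(−9.610) = +2.033 V.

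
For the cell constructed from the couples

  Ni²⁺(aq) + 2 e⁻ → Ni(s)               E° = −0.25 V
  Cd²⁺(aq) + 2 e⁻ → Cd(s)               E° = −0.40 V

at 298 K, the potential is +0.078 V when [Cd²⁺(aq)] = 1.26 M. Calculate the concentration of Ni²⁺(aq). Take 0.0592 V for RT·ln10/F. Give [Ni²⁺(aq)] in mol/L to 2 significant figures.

The Ni²⁺/Ni couple has the larger reduction potential, so it is the cathode: E°cell = −0.25 − (−0.40) = +0.15 V and n = 2.
From the Nernst equation, log Q = n(E° − E)/0.0592 = 2·(+0.15 − (+0.078))/0.0592 = 2.432.
Balancing electrons gives Ni²⁺(aq) + Cd(s) → Ni(s) + Cd²⁺(aq); thus Q = [Cd²⁺(aq)] / [Ni²⁺(aq)].
Solving for the unknown gives log [Ni²⁺(aq)] = −2.332, so [Ni²⁺(aq)] ≈ 0.0047 M.

0.0047 M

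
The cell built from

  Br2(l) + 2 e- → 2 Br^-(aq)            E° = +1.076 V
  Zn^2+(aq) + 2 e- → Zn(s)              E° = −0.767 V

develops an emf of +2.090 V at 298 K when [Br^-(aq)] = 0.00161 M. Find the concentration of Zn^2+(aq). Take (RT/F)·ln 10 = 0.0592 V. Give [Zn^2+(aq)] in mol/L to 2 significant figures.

The Br₂/Br⁻ couple has the larger reduction potential, so it is the cathode: E°cell = +1.076 − (−0.767) = +1.843 V and n = 2.
Since E = E° − (0.0592/n)·log Q, log Q = n(E° − E)/0.0592 = −8.345.
Balancing electrons gives Br2(l) + Zn(s) → 2 Br^-(aq) + Zn^2+(aq); thus Q = [Br^-(aq)]^2·[Zn^2+(aq)].
Isolating [Zn^2+(aq)] in Q = 10^{−8.345} yields log [Zn^2+(aq)] = −2.759, i.e. 0.0017 M.

0.0017 M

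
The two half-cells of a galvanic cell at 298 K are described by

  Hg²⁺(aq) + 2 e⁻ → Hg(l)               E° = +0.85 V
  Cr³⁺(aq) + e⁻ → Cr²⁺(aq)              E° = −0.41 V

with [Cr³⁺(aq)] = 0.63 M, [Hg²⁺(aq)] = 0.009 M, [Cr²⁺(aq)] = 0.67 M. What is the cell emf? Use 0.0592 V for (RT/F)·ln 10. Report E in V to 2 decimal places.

+1.20 V

Since E°(Hg²⁺/Hg) > E°(Cr³⁺/Cr²⁺), Hg²⁺/Hg serves as the cathode.
E°cell = +0.85 − (−0.41) = +1.26 V, with n = 2 electrons transferred.
For the overall reaction Hg²⁺(aq) + 2 Cr²⁺(aq) → Hg(l) + 2 Cr³⁺(aq), Q = [Cr³⁺(aq)]^2 / ([Hg²⁺(aq)]·[Cr²⁺(aq)]^2) = 98.2, giving log Q = 1.992.
By the Nernst equation, E = +1.26 − (0.0592/2)·(1.992) = +1.20 V.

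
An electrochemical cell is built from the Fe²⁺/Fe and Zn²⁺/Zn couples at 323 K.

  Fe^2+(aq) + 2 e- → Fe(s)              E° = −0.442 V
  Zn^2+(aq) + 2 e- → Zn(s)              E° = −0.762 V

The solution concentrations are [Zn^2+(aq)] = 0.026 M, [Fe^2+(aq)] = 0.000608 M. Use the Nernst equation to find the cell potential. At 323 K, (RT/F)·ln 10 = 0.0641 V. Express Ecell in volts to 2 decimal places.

Since E°(Fe²⁺/Fe) > E°(Zn²⁺/Zn), Fe²⁺/Fe serves as the cathode.
E°cell = E°cat − E°an = −0.442 − (−0.762) = +0.320 V; n = 2.
Balancing gives Fe^2+(aq) + Zn(s) → Fe(s) + Zn^2+(aq); hence Q = [Zn^2+(aq)] / [Fe^2+(aq)] = 42.8 (log Q = 1.631).
By the Nernst equation, E = +0.320 − (0.0641/2)·(1.631) = +0.27 V.

+0.27 V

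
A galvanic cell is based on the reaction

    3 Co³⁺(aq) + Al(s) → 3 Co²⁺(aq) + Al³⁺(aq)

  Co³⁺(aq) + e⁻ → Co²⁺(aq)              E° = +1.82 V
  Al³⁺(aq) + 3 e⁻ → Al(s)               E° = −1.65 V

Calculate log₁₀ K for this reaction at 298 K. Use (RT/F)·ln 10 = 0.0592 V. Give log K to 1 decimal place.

The Co³⁺/Co²⁺ couple is reduced (cathode); E°cell = +1.82 − (−1.65) = +3.47 V with n = 3.
At equilibrium E = 0, so log K = nE°cell / 0.0592 = (3)(+3.47) / 0.0592 = 175.8.

log K = 175.8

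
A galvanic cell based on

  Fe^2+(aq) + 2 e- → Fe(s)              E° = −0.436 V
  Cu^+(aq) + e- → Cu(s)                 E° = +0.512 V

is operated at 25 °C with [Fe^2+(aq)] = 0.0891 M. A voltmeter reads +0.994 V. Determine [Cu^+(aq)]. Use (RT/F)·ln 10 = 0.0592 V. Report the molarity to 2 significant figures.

1.8 M

The Cu⁺/Cu couple has the larger reduction potential, so it is the cathode: E°cell = +0.512 − (−0.436) = +0.948 V and n = 2.
Rearranging E = E° − (0.0592/n)·log Q gives log Q = 2(+0.948 − (+0.994))/0.0592 = −1.554.
The balanced reaction is 2 Cu^+(aq) + Fe(s) → 2 Cu(s) + Fe^2+(aq), so Q = [Fe^2+(aq)] / [Cu^+(aq)]^2.
Substituting the known concentrations and solving, log [Cu^+(aq)] = 0.252 and [Cu^+(aq)] = 1.8 M.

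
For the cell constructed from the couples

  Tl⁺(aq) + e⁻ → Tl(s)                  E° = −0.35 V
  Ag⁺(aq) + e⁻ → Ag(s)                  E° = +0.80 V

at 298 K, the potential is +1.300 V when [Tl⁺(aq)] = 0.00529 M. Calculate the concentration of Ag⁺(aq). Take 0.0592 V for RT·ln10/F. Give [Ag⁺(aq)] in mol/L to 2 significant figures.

With Ag⁺/Ag at the cathode and Tl⁺/Tl at the anode, E°cell = +0.80 − (−0.35) = +1.15 V (n = 1).
Rearranging E = E° − (0.0592/n)·log Q gives log Q = 1(+1.15 − (+1.300))/0.0592 = −2.534.
Balancing electrons gives Ag⁺(aq) + Tl(s) → Ag(s) + Tl⁺(aq); thus Q = [Tl⁺(aq)] / [Ag⁺(aq)].
Substituting the known concentrations and solving, log [Ag⁺(aq)] = 0.257 and [Ag⁺(aq)] = 1.8 M.

1.8 M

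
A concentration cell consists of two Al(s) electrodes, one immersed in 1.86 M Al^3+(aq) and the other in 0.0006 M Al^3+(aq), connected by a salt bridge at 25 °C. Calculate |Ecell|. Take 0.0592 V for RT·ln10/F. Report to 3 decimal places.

For a concentration cell E°cell = 0, since both electrodes use the same couple.
The compartment with the higher Al^3+(aq) concentration (1.86 M) acts as the cathode; ions are reduced there and produced at the dilute (0.0006 M) anode.
With n = 3, Ecell = −(0.0592/3)·log([dilute]/[conc]) = −(0.0592/3)·log(0.0006/1.86) = +0.069 V.

0.069 V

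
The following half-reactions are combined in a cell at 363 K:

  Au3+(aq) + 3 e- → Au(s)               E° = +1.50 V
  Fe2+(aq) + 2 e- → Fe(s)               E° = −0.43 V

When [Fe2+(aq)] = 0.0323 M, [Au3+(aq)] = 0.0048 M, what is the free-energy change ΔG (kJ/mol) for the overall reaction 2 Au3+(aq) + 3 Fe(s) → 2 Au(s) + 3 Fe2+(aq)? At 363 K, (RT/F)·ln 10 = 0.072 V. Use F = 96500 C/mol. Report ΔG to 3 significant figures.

The standard cell potential is +1.50 − (−0.43) = +1.93 V, with n = 6 electrons in the balanced equation.
Here Q = [Fe2+(aq)]^3 / [Au3+(aq)]^2 = 1.46 (log Q = 0.165), giving E = +1.93 − (0.072/6)·(0.165) = +1.9280 V.
ΔG = −nFE = −(6)(96500)(+1.9280) J/mol = −1120 kJ/mol.

−1120 kJ/mol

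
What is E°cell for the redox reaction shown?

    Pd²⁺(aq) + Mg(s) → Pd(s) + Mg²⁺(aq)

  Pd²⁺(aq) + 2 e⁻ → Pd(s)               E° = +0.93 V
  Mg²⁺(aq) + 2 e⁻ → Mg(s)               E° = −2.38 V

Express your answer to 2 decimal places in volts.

+3.31 V

Pd²⁺(aq) gains electrons, so the Pd²⁺/Pd couple is the cathode; the Mg²⁺/Mg couple is the anode.
E°cell = E°(cathode) − E°(anode) = +0.93 − (−2.38) = +3.31 V.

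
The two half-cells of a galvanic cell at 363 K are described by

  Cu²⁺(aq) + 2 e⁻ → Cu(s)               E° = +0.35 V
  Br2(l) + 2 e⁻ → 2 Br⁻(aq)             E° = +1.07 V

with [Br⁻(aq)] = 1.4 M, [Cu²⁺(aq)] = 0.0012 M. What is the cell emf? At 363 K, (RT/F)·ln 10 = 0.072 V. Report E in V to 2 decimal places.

The Br₂/Br⁻ couple has the more positive E°, so it is the cathode; Cu²⁺/Cu is the anode.
The standard potential is +1.07 − (+0.35) = +0.72 V and the balanced reaction transfers n = 2 electrons.
For the overall reaction Br2(l) + Cu(s) → 2 Br⁻(aq) + Cu²⁺(aq), Q = [Br⁻(aq)]^2·[Cu²⁺(aq)] = 0.00235, giving log Q = −2.629.
E = E° − (0.072/n)·log Q = +0.72 − (0.072/2)(−2.629) = +0.81 V.

+0.81 V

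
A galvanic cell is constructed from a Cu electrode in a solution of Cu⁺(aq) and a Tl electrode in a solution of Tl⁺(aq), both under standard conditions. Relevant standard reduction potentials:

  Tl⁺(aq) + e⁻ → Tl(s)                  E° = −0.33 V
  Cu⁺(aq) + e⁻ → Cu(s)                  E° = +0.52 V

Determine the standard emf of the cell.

The Cu⁺/Cu couple has the higher E°, so Cu ion is reduced (cathode) and Tl is oxidized (anode).
E°cell = E°(cathode) − E°(anode) = +0.52 − (−0.33) = +0.85 V.

+0.85 V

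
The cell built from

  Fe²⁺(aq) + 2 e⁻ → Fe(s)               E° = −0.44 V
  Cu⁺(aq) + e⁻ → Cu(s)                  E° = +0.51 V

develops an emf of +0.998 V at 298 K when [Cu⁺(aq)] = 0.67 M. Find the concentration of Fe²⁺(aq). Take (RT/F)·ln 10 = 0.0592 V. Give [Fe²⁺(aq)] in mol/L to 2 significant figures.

The Cu⁺/Cu couple has the larger reduction potential, so it is the cathode: E°cell = +0.51 − (−0.44) = +0.95 V and n = 2.
Since E = E° − (0.0592/n)·log Q, log Q = n(E° − E)/0.0592 = −1.622.
Balancing electrons gives 2 Cu⁺(aq) + Fe(s) → 2 Cu(s) + Fe²⁺(aq); thus Q = [Fe²⁺(aq)] / [Cu⁺(aq)]^2.
Substituting the known concentrations and solving, log [Fe²⁺(aq)] = −1.970 and [Fe²⁺(aq)] = 0.011 M.

0.011 M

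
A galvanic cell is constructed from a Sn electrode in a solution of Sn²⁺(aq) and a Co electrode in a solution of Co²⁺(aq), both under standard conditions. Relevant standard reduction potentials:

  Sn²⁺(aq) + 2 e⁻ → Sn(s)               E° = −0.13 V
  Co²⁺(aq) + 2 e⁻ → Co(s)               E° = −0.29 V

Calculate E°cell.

+0.16 V

The Sn²⁺/Sn couple has the higher E°, so Sn ion is reduced (cathode) and Co is oxidized (anode).
E°cell = E°(cathode) − E°(anode) = −0.13 − (−0.29) = +0.16 V.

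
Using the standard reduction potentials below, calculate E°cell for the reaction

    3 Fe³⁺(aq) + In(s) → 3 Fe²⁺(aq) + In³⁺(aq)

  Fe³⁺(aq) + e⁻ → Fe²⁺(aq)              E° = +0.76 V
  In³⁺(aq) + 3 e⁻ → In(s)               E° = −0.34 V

Fe³⁺(aq) gains electrons, so the Fe³⁺/Fe²⁺ couple is the cathode; the In³⁺/In couple is the anode.
E°cell = E°(cathode) − E°(anode) = +0.76 − (−0.34) = +1.10 V.

+1.10 V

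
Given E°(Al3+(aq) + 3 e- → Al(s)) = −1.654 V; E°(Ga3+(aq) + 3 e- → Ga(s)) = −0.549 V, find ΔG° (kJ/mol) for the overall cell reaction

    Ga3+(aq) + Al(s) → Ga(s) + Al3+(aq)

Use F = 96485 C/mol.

−320 kJ/mol

In the reaction as written Ga3+(aq) is reduced, so the Ga³⁺/Ga couple is the cathode and Al³⁺/Al is the anode.
E°cell = −0.549 − (−1.654) = +1.105 V; balancing electrons gives n = 3.
ΔG° = −nFE°cell = −(3)(96485)(+1.105) J/mol = −320 kJ/mol.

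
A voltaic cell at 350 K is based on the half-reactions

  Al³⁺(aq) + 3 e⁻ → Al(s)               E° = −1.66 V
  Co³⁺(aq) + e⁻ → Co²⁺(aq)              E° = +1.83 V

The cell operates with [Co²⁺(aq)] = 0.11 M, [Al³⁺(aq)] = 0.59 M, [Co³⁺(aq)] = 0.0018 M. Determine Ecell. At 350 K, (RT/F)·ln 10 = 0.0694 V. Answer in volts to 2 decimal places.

+3.37 V

Since E°(Co³⁺/Co²⁺) > E°(Al³⁺/Al), Co³⁺/Co²⁺ serves as the cathode.
E°cell = +1.83 − (−1.66) = +3.49 V, with n = 3 electrons transferred.
The balanced reaction is 3 Co³⁺(aq) + Al(s) → 3 Co²⁺(aq) + Al³⁺(aq), so Q = ([Co²⁺(aq)]^3·[Al³⁺(aq)]) / [Co³⁺(aq)]^3 = 1.35×10^5 and log Q = 5.129.
Applying E = E° − (RT ln10/nF)·log Q gives +3.49 − (0.0694/3)(5.129) = +3.37 V.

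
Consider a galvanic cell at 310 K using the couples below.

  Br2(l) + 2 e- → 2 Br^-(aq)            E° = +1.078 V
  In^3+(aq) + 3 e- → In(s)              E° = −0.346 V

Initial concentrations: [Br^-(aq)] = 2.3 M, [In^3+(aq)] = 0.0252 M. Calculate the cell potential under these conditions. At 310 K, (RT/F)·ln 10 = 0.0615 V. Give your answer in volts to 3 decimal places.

+1.435 V

Br₂/Br⁻ is reduced (cathode, E° = +1.078 V) and In³⁺/In is oxidized (anode).
E°cell = E°cat − E°an = +1.078 − (−0.346) = +1.424 V; n = 6.
Balancing gives 3 Br2(l) + 2 In(s) → 6 Br^-(aq) + 2 In^3+(aq); hence Q = [Br^-(aq)]^6·[In^3+(aq)]^2 = 0.094 (log Q = −1.027).
By the Nernst equation, E = +1.424 − (0.0615/6)·(−1.027) = +1.435 V.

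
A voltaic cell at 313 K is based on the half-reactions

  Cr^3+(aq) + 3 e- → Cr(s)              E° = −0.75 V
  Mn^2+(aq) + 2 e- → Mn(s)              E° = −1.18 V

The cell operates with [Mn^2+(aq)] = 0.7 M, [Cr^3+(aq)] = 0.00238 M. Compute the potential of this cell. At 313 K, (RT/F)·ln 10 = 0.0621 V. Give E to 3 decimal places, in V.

+0.381 V

The Cr³⁺/Cr couple has the more positive E°, so it is the cathode; Mn²⁺/Mn is the anode.
The standard potential is −0.75 − (−1.18) = +0.43 V and the balanced reaction transfers n = 6 electrons.
For the overall reaction 2 Cr^3+(aq) + 3 Mn(s) → 2 Cr(s) + 3 Mn^2+(aq), Q = [Mn^2+(aq)]^3 / [Cr^3+(aq)]^2 = 6.06×10^4, giving log Q = 4.782.
E = E° − (0.0621/n)·log Q = +0.43 − (0.0621/6)(4.782) = +0.381 V.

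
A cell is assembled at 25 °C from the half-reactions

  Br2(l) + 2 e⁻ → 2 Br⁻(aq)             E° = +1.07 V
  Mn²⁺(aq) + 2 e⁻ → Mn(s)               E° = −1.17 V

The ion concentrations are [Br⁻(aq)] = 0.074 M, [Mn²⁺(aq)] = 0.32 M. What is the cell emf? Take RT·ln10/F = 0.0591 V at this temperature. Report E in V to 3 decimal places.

Since E°(Br₂/Br⁻) > E°(Mn²⁺/Mn), Br₂/Br⁻ serves as the cathode.
E°cell = +1.07 − (−1.17) = +2.24 V, with n = 2 electrons transferred.
The balanced reaction is Br2(l) + Mn(s) → 2 Br⁻(aq) + Mn²⁺(aq), so Q = [Br⁻(aq)]^2·[Mn²⁺(aq)] = 0.00175 and log Q = −2.756.
By the Nernst equation, E = +2.24 − (0.0591/2)·(−2.756) = +2.321 V.

+2.321 V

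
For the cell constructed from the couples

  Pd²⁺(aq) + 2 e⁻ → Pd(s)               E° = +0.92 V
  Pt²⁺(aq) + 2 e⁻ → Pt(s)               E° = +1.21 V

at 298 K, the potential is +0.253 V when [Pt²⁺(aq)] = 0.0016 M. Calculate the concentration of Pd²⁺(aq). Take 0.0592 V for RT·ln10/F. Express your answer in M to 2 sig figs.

With Pt²⁺/Pt at the cathode and Pd²⁺/Pd at the anode, E°cell = +1.21 − (+0.92) = +0.29 V (n = 2).
From the Nernst equation, log Q = n(E° − E)/0.0592 = 2·(+0.29 − (+0.253))/0.0592 = 1.250.
Balancing electrons gives Pt²⁺(aq) + Pd(s) → Pt(s) + Pd²⁺(aq); thus Q = [Pd²⁺(aq)] / [Pt²⁺(aq)].
Solving for the unknown gives log [Pd²⁺(aq)] = −1.546, so [Pd²⁺(aq)] ≈ 0.028 M.

0.028 M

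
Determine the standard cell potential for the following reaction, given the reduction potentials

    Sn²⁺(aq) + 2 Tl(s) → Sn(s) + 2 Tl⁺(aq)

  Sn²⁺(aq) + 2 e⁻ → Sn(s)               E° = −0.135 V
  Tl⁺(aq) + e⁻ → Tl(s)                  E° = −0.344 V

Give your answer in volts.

Sn²⁺(aq) gains electrons, so the Sn²⁺/Sn couple is the cathode; the Tl⁺/Tl couple is the anode.
E°cell = E°(cathode) − E°(anode) = −0.135 − (−0.344) = +0.209 V.

+0.209 V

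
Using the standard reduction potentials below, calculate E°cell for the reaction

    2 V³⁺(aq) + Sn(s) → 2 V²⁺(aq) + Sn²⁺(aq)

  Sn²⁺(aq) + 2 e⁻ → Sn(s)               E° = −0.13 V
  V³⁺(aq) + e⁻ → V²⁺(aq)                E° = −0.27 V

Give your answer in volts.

−0.14 V

V³⁺(aq) gains electrons, so the V³⁺/V²⁺ couple is the cathode; the Sn²⁺/Sn couple is the anode.
E°cell = E°(cathode) − E°(anode) = −0.27 − (−0.13) = −0.14 V.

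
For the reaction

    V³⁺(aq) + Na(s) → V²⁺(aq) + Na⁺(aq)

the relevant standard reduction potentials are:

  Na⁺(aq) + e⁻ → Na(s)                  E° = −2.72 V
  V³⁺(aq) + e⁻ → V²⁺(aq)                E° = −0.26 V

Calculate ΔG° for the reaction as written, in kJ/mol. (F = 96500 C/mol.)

−237 kJ/mol

In the reaction as written V³⁺(aq) is reduced, so the V³⁺/V²⁺ couple is the cathode and Na⁺/Na is the anode.
E°cell = −0.26 − (−2.72) = +2.46 V; balancing electrons gives n = 1.
ΔG° = −nFE°cell = −(1)(96500)(+2.46) J/mol = −237 kJ/mol.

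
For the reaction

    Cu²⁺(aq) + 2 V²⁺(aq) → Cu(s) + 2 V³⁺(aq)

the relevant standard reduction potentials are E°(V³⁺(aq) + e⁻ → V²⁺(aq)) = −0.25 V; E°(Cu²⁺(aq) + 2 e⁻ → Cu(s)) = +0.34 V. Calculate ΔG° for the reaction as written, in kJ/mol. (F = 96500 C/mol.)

In the reaction as written Cu²⁺(aq) is reduced, so the Cu²⁺/Cu couple is the cathode and V³⁺/V²⁺ is the anode.
E°cell = +0.34 − (−0.25) = +0.59 V; balancing electrons gives n = 2.
ΔG° = −nFE°cell = −(2)(96500)(+0.59) J/mol = −114 kJ/mol.

−114 kJ/mol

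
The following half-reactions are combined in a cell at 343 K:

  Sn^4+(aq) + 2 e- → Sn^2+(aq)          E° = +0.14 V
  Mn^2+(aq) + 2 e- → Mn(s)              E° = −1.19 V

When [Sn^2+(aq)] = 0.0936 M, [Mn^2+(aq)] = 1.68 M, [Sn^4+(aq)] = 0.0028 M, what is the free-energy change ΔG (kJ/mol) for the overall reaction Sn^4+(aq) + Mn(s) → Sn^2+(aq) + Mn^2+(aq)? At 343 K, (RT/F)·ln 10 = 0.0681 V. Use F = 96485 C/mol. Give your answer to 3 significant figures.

With Sn⁴⁺/Sn²⁺ reduced at the cathode, E°cell = +0.14 − (−1.19) = +1.33 V and n = 2.
The reaction quotient is ([Sn^2+(aq)]·[Mn^2+(aq)]) / [Sn^4+(aq)] = 56.2; by Nernst, E = +1.33 − (0.0681/2)(1.749) = +1.2704 V.
Then ΔG = −nFE = −2 × 96485 × +1.2704 J/mol = −245 kJ/mol.

−245 kJ/mol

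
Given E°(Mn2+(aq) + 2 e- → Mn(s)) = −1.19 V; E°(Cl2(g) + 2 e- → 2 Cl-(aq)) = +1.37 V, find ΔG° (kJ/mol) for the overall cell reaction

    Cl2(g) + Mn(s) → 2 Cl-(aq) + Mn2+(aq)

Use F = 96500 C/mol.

−494 kJ/mol

In the reaction as written Cl2(g) is reduced, so the Cl₂/Cl⁻ couple is the cathode and Mn²⁺/Mn is the anode.
E°cell = +1.37 − (−1.19) = +2.56 V; balancing electrons gives n = 2.
ΔG° = −nFE°cell = −(2)(96500)(+2.56) J/mol = −494 kJ/mol.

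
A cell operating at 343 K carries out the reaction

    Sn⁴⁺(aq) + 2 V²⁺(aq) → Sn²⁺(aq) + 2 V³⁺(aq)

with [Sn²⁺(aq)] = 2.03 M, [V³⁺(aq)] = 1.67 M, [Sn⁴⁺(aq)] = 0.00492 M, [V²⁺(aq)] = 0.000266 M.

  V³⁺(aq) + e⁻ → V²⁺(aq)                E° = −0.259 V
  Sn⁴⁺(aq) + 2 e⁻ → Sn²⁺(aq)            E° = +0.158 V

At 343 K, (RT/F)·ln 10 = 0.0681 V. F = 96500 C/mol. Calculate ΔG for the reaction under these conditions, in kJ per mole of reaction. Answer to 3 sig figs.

With Sn⁴⁺/Sn²⁺ reduced at the cathode, E°cell = +0.158 − (−0.259) = +0.417 V and n = 2.
The reaction quotient is ([Sn²⁺(aq)]·[V³⁺(aq)]^2) / ([Sn⁴⁺(aq)]·[V²⁺(aq)]^2) = 1.63×10^10; by Nernst, E = +0.417 − (0.0681/2)(10.211) = +0.0693 V.
ΔG = −nFE = −(2)(96500)(+0.0693) J/mol = −13.4 kJ/mol.

−13.4 kJ/mol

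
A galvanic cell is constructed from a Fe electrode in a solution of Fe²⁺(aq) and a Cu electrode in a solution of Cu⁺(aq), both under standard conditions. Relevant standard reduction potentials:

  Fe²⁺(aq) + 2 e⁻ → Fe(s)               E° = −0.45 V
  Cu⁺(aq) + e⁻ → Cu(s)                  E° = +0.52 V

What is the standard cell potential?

+0.97 V

The Cu⁺/Cu couple has the higher E°, so Cu ion is reduced (cathode) and Fe is oxidized (anode).
E°cell = E°(cathode) − E°(anode) = +0.52 − (−0.45) = +0.97 V.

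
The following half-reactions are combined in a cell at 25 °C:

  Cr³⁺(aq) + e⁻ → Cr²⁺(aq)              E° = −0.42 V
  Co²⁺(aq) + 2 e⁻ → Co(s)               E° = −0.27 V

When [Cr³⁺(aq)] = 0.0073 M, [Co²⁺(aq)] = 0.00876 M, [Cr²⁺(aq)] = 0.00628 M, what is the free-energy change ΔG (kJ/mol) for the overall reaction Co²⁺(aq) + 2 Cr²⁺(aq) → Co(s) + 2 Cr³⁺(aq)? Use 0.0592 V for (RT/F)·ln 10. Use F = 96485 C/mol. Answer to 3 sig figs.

−16.4 kJ/mol

With Co²⁺/Co reduced at the cathode, E°cell = −0.27 − (−0.42) = +0.15 V and n = 2.
Q = [Cr³⁺(aq)]^2 / ([Co²⁺(aq)]·[Cr²⁺(aq)]^2) = 154, so log Q = 2.188 and E = +0.15 − (0.0592/2)(2.188) = +0.0852 V.
Finally ΔG = −nFE = −(2)(96485 C/mol)(+0.0852 V) = −16.4 kJ/mol.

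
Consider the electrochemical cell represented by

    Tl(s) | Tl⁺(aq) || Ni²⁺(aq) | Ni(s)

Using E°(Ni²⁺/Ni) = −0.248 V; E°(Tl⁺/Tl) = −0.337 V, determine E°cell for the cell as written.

+0.089 V

By convention the left-hand electrode in cell notation is the anode (oxidation) and the right-hand electrode is the cathode (reduction).
E°cell = E°(right) − E°(left) = −0.248 − (−0.337) = +0.089 V.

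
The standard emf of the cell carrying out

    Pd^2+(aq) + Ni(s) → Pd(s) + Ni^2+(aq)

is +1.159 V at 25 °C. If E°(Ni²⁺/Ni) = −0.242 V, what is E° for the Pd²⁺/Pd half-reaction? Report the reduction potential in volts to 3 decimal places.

In the reaction as written the Pd²⁺/Pd couple is reduced (cathode) and Ni²⁺/Ni is oxidized (anode), so E°cell = E°(Pd²⁺/Pd) − E°(Ni²⁺/Ni).
E°(Pd²⁺/Pd) = E°cell + E°(anode) = +1.159 + (−0.242) = +0.917 V.

+0.917 V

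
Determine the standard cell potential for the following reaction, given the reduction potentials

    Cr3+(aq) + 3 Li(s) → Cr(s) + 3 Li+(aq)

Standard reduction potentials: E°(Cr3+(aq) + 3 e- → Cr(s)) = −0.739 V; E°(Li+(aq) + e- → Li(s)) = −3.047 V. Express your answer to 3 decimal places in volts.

+2.308 V

Cr3+(aq) gains electrons, so the Cr³⁺/Cr couple is the cathode; the Li⁺/Li couple is the anode.
E°cell = E°(cathode) − E°(anode) = −0.739 − (−3.047) = +2.308 V.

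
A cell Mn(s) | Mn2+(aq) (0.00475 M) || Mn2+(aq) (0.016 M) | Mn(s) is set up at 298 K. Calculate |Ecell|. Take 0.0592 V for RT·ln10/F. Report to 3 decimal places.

For a concentration cell E°cell = 0, since both electrodes use the same couple.
The compartment with the higher Mn2+(aq) concentration (0.016 M) acts as the cathode; ions are reduced there and produced at the dilute (0.00475 M) anode.
With n = 2, Ecell = −(0.0592/2)·log([dilute]/[conc]) = −(0.0592/2)·log(0.00475/0.016) = +0.016 V.

0.016 V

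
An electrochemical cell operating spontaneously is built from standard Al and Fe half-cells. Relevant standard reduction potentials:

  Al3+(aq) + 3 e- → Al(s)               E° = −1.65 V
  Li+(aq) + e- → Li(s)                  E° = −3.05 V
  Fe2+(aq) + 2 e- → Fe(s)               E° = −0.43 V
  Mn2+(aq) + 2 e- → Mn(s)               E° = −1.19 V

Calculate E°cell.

Of the two couples in this cell, the one with the more positive reduction potential is reduced at the cathode: here that is Fe²⁺/Fe (−0.43 V); Al³⁺/Al (−1.65 V) is the anode.
E°cell = E°(cathode) − E°(anode) = −0.43 − (−1.65) = +1.22 V.

+1.22 V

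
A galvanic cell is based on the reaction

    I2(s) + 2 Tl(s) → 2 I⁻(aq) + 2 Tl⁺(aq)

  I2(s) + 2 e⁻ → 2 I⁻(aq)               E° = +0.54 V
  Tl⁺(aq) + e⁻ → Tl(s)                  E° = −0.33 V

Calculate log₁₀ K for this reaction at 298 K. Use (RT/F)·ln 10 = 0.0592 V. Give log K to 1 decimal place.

log K = 29.4

The I₂/I⁻ couple is reduced (cathode); E°cell = +0.54 − (−0.33) = +0.87 V with n = 2.
At equilibrium E = 0, so log K = nE°cell / 0.0592 = (2)(+0.87) / 0.0592 = 29.4.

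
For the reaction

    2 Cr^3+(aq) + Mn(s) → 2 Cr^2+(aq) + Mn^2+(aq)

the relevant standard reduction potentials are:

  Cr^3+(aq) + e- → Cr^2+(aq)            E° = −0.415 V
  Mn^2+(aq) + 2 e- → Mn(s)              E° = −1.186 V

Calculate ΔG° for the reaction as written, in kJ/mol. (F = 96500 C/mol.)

−149 kJ/mol

In the reaction as written Cr^3+(aq) is reduced, so the Cr³⁺/Cr²⁺ couple is the cathode and Mn²⁺/Mn is the anode.
E°cell = −0.415 − (−1.186) = +0.771 V; balancing electrons gives n = 2.
ΔG° = −nFE°cell = −(2)(96500)(+0.771) J/mol = −149 kJ/mol.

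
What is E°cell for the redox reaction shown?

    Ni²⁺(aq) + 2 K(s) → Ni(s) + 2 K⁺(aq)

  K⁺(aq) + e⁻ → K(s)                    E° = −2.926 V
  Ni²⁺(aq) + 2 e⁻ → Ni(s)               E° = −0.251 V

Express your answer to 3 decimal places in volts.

Ni²⁺(aq) gains electrons, so the Ni²⁺/Ni couple is the cathode; the K⁺/K couple is the anode.
E°cell = E°(cathode) − E°(anode) = −0.251 − (−2.926) = +2.675 V.
The positive value indicates the reaction is spontaneous as written.

+2.675 V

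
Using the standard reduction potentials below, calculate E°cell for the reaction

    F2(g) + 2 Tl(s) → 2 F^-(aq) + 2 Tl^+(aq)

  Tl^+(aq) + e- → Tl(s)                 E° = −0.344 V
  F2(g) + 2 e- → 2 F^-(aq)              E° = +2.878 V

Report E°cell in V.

+3.222 V

F2(g) gains electrons, so the F₂/F⁻ couple is the cathode; the Tl⁺/Tl couple is the anode.
E°cell = E°(cathode) − E°(anode) = +2.878 − (−0.344) = +3.222 V.
The positive value indicates the reaction is spontaneous as written.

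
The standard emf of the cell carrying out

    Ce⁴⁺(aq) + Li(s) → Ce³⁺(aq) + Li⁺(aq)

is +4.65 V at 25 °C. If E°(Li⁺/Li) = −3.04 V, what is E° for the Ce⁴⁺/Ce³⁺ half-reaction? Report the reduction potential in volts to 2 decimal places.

+1.61 V

In the reaction as written the Ce⁴⁺/Ce³⁺ couple is reduced (cathode) and Li⁺/Li is oxidized (anode), so E°cell = E°(Ce⁴⁺/Ce³⁺) − E°(Li⁺/Li).
E°(Ce⁴⁺/Ce³⁺) = E°cell + E°(anode) = +4.65 + (−3.04) = +1.61 V.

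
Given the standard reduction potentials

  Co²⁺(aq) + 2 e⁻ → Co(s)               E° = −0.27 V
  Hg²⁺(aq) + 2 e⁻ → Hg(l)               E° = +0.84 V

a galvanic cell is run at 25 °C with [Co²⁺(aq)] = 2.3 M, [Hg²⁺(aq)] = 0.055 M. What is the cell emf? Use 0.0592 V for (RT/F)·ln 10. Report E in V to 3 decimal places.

The Hg²⁺/Hg couple has the more positive E°, so it is the cathode; Co²⁺/Co is the anode.
E°cell = +0.84 − (−0.27) = +1.11 V, with n = 2 electrons transferred.
Balancing gives Hg²⁺(aq) + Co(s) → Hg(l) + Co²⁺(aq); hence Q = [Co²⁺(aq)] / [Hg²⁺(aq)] = 41.8 (log Q = 1.621).
By the Nernst equation, E = +1.11 − (0.0592/2)·(1.621) = +1.062 V.

+1.062 V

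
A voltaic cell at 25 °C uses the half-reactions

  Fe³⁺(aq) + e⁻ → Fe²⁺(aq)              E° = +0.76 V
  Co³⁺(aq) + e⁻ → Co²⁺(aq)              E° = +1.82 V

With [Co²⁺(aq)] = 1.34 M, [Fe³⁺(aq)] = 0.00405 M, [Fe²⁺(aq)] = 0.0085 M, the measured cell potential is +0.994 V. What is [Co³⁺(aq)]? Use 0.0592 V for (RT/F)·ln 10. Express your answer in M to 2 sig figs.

0.049 M

With Co³⁺/Co²⁺ at the cathode and Fe³⁺/Fe²⁺ at the anode, E°cell = +1.82 − (+0.76) = +1.06 V (n = 1).
Rearranging E = E° − (0.0592/n)·log Q gives log Q = 1(+1.06 − (+0.994))/0.0592 = 1.115.
The balanced reaction is Co³⁺(aq) + Fe²⁺(aq) → Co²⁺(aq) + Fe³⁺(aq), so Q = ([Co²⁺(aq)]·[Fe³⁺(aq)]) / ([Co³⁺(aq)]·[Fe²⁺(aq)]).
Solving for the unknown gives log [Co³⁺(aq)] = −1.310, so [Co³⁺(aq)] ≈ 0.049 M.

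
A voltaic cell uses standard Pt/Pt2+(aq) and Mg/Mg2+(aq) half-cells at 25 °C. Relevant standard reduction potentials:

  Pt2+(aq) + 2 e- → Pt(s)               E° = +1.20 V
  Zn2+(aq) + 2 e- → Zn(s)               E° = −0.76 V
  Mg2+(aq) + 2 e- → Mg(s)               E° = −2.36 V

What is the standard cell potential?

+3.56 V

Of the two couples in this cell, the one with the more positive reduction potential is reduced at the cathode: here that is Pt²⁺/Pt (+1.20 V); Mg²⁺/Mg (−2.36 V) is the anode.
E°cell = E°(cathode) − E°(anode) = +1.20 − (−2.36) = +3.56 V.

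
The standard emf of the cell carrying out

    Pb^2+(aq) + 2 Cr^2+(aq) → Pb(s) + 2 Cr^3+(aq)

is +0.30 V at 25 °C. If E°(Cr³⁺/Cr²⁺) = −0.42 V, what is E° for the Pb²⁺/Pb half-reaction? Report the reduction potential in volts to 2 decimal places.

−0.12 V

In the reaction as written the Pb²⁺/Pb couple is reduced (cathode) and Cr³⁺/Cr²⁺ is oxidized (anode), so E°cell = E°(Pb²⁺/Pb) − E°(Cr³⁺/Cr²⁺).
E°(Pb²⁺/Pb) = E°cell + E°(anode) = +0.30 + (−0.42) = −0.12 V.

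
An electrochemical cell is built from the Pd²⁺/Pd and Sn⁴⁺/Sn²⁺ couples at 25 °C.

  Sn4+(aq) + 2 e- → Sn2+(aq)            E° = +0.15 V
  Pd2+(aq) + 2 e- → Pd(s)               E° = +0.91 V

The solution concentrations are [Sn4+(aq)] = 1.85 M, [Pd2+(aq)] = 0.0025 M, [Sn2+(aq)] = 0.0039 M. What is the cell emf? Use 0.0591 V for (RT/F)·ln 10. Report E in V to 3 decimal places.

The Pd²⁺/Pd couple has the more positive E°, so it is the cathode; Sn⁴⁺/Sn²⁺ is the anode.
The standard potential is +0.91 − (+0.15) = +0.76 V and the balanced reaction transfers n = 2 electrons.
Balancing gives Pd2+(aq) + Sn2+(aq) → Pd(s) + Sn4+(aq); hence Q = [Sn4+(aq)] / ([Pd2+(aq)]·[Sn2+(aq)]) = 1.9×10^5 (log Q = 5.278).
E = E° − (0.0591/n)·log Q = +0.76 − (0.0591/2)(5.278) = +0.604 V.

+0.604 V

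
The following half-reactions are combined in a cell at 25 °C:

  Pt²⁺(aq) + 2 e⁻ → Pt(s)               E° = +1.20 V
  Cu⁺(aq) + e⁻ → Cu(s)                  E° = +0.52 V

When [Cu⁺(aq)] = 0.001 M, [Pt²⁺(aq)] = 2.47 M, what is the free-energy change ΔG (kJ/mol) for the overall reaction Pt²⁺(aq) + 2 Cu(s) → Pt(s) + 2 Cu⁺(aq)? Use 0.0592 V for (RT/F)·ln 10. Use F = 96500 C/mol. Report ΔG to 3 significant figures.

−168 kJ/mol

E°cell = +1.20 − (+0.52) = +0.68 V; the balanced reaction transfers n = 2 electrons.
Q = [Cu⁺(aq)]^2 / [Pt²⁺(aq)] = 4.05×10^−7, so log Q = −6.393 and E = +0.68 − (0.0592/2)(−6.393) = +0.8692 V.
Finally ΔG = −nFE = −(2)(96500 C/mol)(+0.8692 V) = −168 kJ/mol.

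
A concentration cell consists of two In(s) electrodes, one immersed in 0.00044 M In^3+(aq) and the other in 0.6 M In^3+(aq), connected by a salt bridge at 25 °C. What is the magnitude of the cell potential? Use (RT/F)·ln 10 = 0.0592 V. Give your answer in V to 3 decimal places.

0.062 V

For a concentration cell E°cell = 0, since both electrodes use the same couple.
The compartment with the higher In^3+(aq) concentration (0.6 M) acts as the cathode; ions are reduced there and produced at the dilute (0.00044 M) anode.
With n = 3, Ecell = −(0.0592/3)·log([dilute]/[conc]) = −(0.0592/3)·log(0.00044/0.6) = +0.062 V.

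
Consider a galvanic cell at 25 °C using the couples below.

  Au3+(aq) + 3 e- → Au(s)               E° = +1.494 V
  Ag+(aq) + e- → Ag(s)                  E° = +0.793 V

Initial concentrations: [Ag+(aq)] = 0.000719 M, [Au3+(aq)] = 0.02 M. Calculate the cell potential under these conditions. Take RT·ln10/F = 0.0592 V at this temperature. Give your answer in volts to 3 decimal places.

Au³⁺/Au is reduced (cathode, E° = +1.494 V) and Ag⁺/Ag is oxidized (anode).
E°cell = E°cat − E°an = +1.494 − (+0.793) = +0.701 V; n = 3.
Balancing gives Au3+(aq) + 3 Ag(s) → Au(s) + 3 Ag+(aq); hence Q = [Ag+(aq)]^3 / [Au3+(aq)] = 1.86×10^−8 (log Q = −7.731).
E = E° − (0.0592/n)·log Q = +0.701 − (0.0592/3)(−7.731) = +0.854 V.

+0.854 V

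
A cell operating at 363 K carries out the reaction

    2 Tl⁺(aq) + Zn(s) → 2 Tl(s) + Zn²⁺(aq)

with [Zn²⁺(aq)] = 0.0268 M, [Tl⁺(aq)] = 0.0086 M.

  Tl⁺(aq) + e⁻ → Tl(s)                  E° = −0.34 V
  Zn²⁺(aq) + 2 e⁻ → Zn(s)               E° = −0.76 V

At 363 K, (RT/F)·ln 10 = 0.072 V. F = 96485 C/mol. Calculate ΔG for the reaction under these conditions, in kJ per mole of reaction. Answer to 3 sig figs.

−63.3 kJ/mol

The standard cell potential is −0.34 − (−0.76) = +0.42 V, with n = 2 electrons in the balanced equation.
Q = [Zn²⁺(aq)] / [Tl⁺(aq)]^2 = 362, so log Q = 2.559 and E = +0.42 − (0.072/2)(2.559) = +0.3279 V.
Finally ΔG = −nFE = −(2)(96485 C/mol)(+0.3279 V) = −63.3 kJ/mol.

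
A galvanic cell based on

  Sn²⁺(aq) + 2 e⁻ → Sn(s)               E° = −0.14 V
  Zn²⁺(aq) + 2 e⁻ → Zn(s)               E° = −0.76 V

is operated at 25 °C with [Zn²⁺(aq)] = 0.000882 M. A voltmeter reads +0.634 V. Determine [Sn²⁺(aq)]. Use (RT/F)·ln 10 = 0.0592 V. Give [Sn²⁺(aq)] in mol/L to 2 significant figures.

0.0026 M

With Sn²⁺/Sn at the cathode and Zn²⁺/Zn at the anode, E°cell = −0.14 − (−0.76) = +0.62 V (n = 2).
Rearranging E = E° − (0.0592/n)·log Q gives log Q = 2(+0.62 − (+0.634))/0.0592 = −0.473.
Balancing electrons gives Sn²⁺(aq) + Zn(s) → Sn(s) + Zn²⁺(aq); thus Q = [Zn²⁺(aq)] / [Sn²⁺(aq)].
Isolating [Sn²⁺(aq)] in Q = 10^{−0.473} yields log [Sn²⁺(aq)] = −2.582, i.e. 0.0026 M.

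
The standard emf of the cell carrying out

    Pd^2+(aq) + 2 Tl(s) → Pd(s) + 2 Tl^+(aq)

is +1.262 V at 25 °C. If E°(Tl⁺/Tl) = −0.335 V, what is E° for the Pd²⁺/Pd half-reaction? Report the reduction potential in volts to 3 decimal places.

+0.927 V

In the reaction as written the Pd²⁺/Pd couple is reduced (cathode) and Tl⁺/Tl is oxidized (anode), so E°cell = E°(Pd²⁺/Pd) − E°(Tl⁺/Tl).
E°(Pd²⁺/Pd) = E°cell + E°(anode) = +1.262 + (−0.335) = +0.927 V.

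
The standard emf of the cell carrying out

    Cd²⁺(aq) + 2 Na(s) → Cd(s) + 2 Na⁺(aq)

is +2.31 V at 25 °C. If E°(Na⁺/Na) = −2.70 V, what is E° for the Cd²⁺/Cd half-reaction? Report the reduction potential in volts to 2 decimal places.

In the reaction as written the Cd²⁺/Cd couple is reduced (cathode) and Na⁺/Na is oxidized (anode), so E°cell = E°(Cd²⁺/Cd) − E°(Na⁺/Na).
E°(Cd²⁺/Cd) = E°cell + E°(anode) = +2.31 + (−2.70) = −0.39 V.

−0.39 V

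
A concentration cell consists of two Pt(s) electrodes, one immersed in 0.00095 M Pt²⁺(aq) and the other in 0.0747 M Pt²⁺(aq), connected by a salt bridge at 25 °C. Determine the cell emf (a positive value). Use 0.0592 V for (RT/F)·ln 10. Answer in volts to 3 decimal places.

For a concentration cell E°cell = 0, since both electrodes use the same couple.
The compartment with the higher Pt²⁺(aq) concentration (0.0747 M) acts as the cathode; ions are reduced there and produced at the dilute (0.00095 M) anode.
With n = 2, Ecell = −(0.0592/2)·log([dilute]/[conc]) = −(0.0592/2)·log(0.00095/0.0747) = +0.056 V.

0.056 V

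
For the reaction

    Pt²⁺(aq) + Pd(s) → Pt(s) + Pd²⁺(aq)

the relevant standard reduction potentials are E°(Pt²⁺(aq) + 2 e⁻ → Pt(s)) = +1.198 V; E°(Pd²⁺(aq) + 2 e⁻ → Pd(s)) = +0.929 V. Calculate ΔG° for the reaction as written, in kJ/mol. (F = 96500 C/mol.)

In the reaction as written Pt²⁺(aq) is reduced, so the Pt²⁺/Pt couple is the cathode and Pd²⁺/Pd is the anode.
E°cell = +1.198 − (+0.929) = +0.269 V; balancing electrons gives n = 2.
ΔG° = −nFE°cell = −(2)(96500)(+0.269) J/mol = −51.9 kJ/mol.

−51.9 kJ/mol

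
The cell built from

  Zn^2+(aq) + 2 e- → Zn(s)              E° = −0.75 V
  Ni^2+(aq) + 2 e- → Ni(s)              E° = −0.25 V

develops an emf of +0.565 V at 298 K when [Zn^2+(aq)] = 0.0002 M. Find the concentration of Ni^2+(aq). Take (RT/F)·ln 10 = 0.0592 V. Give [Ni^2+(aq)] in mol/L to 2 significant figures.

0.031 M

The Ni²⁺/Ni couple has the larger reduction potential, so it is the cathode: E°cell = −0.25 − (−0.75) = +0.50 V and n = 2.
From the Nernst equation, log Q = n(E° − E)/0.0592 = 2·(+0.50 − (+0.565))/0.0592 = −2.196.
Balancing electrons gives Ni^2+(aq) + Zn(s) → Ni(s) + Zn^2+(aq); thus Q = [Zn^2+(aq)] / [Ni^2+(aq)].
Solving for the unknown gives log [Ni^2+(aq)] = −1.503, so [Ni^2+(aq)] ≈ 0.031 M.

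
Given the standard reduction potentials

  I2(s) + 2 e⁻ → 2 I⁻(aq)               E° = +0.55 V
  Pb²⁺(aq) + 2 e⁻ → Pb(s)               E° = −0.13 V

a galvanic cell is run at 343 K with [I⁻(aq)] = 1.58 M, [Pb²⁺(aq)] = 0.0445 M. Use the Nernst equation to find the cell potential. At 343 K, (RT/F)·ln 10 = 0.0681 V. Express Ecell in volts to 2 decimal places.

+0.71 V

I₂/I⁻ is reduced (cathode, E° = +0.55 V) and Pb²⁺/Pb is oxidized (anode).
The standard potential is +0.55 − (−0.13) = +0.68 V and the balanced reaction transfers n = 2 electrons.
The balanced reaction is I2(s) + Pb(s) → 2 I⁻(aq) + Pb²⁺(aq), so Q = [I⁻(aq)]^2·[Pb²⁺(aq)] = 0.111 and log Q = −0.954.
By the Nernst equation, E = +0.68 − (0.0681/2)·(−0.954) = +0.71 V.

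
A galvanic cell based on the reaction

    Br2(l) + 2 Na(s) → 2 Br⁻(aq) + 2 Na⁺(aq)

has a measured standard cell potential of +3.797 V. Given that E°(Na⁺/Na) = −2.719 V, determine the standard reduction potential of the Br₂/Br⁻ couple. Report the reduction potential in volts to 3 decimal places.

+1.078 V

In the reaction as written the Br₂/Br⁻ couple is reduced (cathode) and Na⁺/Na is oxidized (anode), so E°cell = E°(Br₂/Br⁻) − E°(Na⁺/Na).
E°(Br₂/Br⁻) = E°cell + E°(anode) = +3.797 + (−2.719) = +1.078 V.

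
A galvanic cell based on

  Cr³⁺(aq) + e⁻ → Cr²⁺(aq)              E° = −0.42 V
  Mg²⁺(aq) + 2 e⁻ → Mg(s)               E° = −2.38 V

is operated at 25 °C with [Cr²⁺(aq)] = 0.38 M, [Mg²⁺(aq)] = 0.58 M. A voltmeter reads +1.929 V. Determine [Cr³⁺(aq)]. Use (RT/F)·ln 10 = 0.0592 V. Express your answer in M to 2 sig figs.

The Cr³⁺/Cr²⁺ couple has the larger reduction potential, so it is the cathode: E°cell = −0.42 − (−2.38) = +1.96 V and n = 2.
Since E = E° − (0.0592/n)·log Q, log Q = n(E° − E)/0.0592 = 1.047.
The balanced reaction is 2 Cr³⁺(aq) + Mg(s) → 2 Cr²⁺(aq) + Mg²⁺(aq), so Q = ([Cr²⁺(aq)]^2·[Mg²⁺(aq)]) / [Cr³⁺(aq)]^2.
Solving for the unknown gives log [Cr³⁺(aq)] = −1.062, so [Cr³⁺(aq)] ≈ 0.087 M.

0.087 M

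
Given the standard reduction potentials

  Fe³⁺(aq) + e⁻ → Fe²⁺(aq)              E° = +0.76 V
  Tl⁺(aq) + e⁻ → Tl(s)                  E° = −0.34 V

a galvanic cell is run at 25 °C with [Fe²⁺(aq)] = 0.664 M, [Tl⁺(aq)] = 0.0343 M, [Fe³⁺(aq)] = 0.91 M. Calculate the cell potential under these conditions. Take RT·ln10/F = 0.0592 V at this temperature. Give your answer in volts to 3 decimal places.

Fe³⁺/Fe²⁺ is reduced (cathode, E° = +0.76 V) and Tl⁺/Tl is oxidized (anode).
E°cell = +0.76 − (−0.34) = +1.10 V, with n = 1 electron transferred.
For the overall reaction Fe³⁺(aq) + Tl(s) → Fe²⁺(aq) + Tl⁺(aq), Q = ([Fe²⁺(aq)]·[Tl⁺(aq)]) / [Fe³⁺(aq)] = 0.025, giving log Q = −1.602.
By the Nernst equation, E = +1.10 − (0.0592/1)·(−1.602) = +1.195 V.

+1.195 V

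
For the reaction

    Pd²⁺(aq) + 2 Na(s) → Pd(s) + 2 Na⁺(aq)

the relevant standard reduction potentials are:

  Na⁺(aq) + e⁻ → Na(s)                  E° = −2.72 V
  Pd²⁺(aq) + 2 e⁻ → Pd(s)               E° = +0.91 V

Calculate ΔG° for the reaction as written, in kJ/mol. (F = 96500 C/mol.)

In the reaction as written Pd²⁺(aq) is reduced, so the Pd²⁺/Pd couple is the cathode and Na⁺/Na is the anode.
E°cell = +0.91 − (−2.72) = +3.63 V; balancing electrons gives n = 2.
ΔG° = −nFE°cell = −(2)(96500)(+3.63) J/mol = −701 kJ/mol.

−701 kJ/mol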